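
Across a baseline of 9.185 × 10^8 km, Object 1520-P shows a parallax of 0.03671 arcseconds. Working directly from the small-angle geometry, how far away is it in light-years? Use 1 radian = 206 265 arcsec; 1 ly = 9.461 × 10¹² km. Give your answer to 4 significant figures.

545.5 ly

θ = 0.03671″ = 0.03671/206265 = 1.7797 × 10^-7 rad.
d = B/θ = (9.185 × 10^8) / (1.7797 × 10^-7) = 5.1610 × 10^15 km = (5.1610 × 10^15) / (9.461 × 10^12) ly = 545.5 ly.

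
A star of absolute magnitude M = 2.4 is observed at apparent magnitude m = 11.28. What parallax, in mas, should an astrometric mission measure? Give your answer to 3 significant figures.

1.67 mas

m − M = 11.28 − 2.4 = 8.88.
d = 10^((m−M)/5 + 1) = 10^2.776 = 597.04 pc.
p = 1/d = 1/597.04 = 0.0016749 arcsec = 1.6749 mas.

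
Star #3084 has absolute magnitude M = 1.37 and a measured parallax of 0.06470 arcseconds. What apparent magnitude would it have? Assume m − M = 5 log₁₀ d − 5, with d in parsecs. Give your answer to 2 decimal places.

d = 1/p = 1/0.06470″ = 15.456 pc.
m − M = 5 log₁₀ d − 5 = 5 log₁₀(15.456) − 5 = 5.9455 − 5 = 0.9455.
m = M + (m − M) = 1.37 + 0.9455 = 2.32.

m = 2.32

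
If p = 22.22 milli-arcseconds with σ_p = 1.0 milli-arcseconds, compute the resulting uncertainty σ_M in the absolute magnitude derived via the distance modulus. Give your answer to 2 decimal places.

M = m − 5 log₁₀ d + 5 = m + 5 log₁₀ p + 5, so ∂M/∂p = 5/(p ln 10).
σ_M = (5/ln 10) · (σ_p/p) = 2.1715 × 1.0/22.22 = 2.1715 × 0.045005 = 0.097728.

σ_M = 0.10 mag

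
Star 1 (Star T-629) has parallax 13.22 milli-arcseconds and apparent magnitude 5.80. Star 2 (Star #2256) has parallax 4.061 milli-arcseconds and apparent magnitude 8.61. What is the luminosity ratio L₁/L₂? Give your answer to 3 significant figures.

L₁/L₂ = 1.26

d₁ = 1/p₁ = 1/0.01322″ = 75.643 pc; d₂ = 1/p₂ = 1/0.004061″ = 246.24 pc.
M₁ = m₁ − 5 log₁₀ d₁ + 5 = 5.80 − 9.3938 + 5 = 1.4062.
M₂ = 8.61 − 11.9568 + 5 = 1.6532.
L₁/L₂ = 10^(0.4(M₂ − M₁)) = 10^(0.4 × 0.2470) = 10^0.09880 = 1.2555.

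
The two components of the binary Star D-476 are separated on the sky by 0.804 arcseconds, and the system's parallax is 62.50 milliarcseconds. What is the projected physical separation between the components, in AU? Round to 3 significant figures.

12.9 AU

d = 1/p = 1/0.06250″ = 16 pc.
At distance d (pc), an angle of θ arcsec spans θ·d AU: s = 0.804 × 16 = 12.864 AU.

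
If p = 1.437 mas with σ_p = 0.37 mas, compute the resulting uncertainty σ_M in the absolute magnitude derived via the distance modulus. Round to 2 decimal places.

σ_M = 0.56 mag

M = m − 5 log₁₀ d + 5 = m + 5 log₁₀ p + 5, so ∂M/∂p = 5/(p ln 10).
σ_M = (5/ln 10) · (σ_p/p) = 2.1715 × 0.37/1.437 = 2.1715 × 0.25748 = 0.55912.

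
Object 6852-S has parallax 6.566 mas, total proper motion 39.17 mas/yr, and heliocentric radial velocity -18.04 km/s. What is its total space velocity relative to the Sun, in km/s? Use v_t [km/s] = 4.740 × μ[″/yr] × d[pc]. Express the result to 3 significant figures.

d = 1/p = 1/0.006566″ = 152.3 pc.
μ = 39.17 mas/yr = 0.03917 ″/yr.
v_t = 4.740 μ d = 4.740 × 0.03917 × 152.3 = 28.277 km/s.
v = √(v_r² + v_t²) = √((-18.04)² + 28.277²) = √1125.03 = 33.541 km/s.

33.5 km/s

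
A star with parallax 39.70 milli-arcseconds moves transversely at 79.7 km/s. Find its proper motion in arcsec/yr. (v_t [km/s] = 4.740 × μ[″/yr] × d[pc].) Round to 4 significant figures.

0.6675 arcsec/yr

d = 1/p = 1/0.03970″ = 25.189 pc.
μ = v_t / (4.74 d) = 79.7 / (4.74 × 25.189) = 79.7 / 119.4 = 0.6675 ″/yr.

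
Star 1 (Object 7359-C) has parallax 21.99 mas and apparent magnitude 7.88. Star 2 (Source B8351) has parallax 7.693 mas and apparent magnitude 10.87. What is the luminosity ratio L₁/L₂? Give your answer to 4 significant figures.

L₁/L₂ = 1.922

d₁ = 1/p₁ = 1/0.02199″ = 45.475 pc; d₂ = 1/p₂ = 1/0.007693″ = 129.99 pc.
M₁ = m₁ − 5 log₁₀ d₁ + 5 = 7.88 − 8.2889 + 5 = 4.5911.
M₂ = 10.87 − 10.5695 + 5 = 5.3005.
L₁/L₂ = 10^(0.4(M₂ − M₁)) = 10^(0.4 × 0.7094) = 10^0.28376 = 1.922.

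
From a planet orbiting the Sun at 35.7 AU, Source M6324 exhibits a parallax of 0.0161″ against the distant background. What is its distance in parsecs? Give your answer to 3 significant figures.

With baseline B (in AU) and parallax p (in arcsec), d = B/p parsecs.
d = 35.7 / 0.0161 = 2217.4 pc.

2220 pc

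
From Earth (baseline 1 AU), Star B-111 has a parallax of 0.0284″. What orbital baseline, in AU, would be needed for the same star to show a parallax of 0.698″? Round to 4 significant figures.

Parallax scales linearly with baseline: p ∝ B, so B = p_target / p_Earth × 1 AU.
B = 0.698 / 0.0284 = 24.577 AU.

24.58 AU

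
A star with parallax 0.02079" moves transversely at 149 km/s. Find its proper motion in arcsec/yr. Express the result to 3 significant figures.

0.654 arcsec/yr

d = 1/p = 1/0.02079″ = 48.1 pc.
μ = v_t / (4.74 d) = 149 / (4.74 × 48.1) = 149 / 227.99 = 0.65354 ″/yr.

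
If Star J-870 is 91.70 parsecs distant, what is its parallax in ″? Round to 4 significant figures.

p = 1/d = 1/91.7 = 0.010905 arcsec.

0.01091 ″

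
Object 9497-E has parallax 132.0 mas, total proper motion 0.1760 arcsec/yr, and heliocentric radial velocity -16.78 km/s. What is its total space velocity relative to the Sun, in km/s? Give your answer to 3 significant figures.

17.9 km/s

d = 1/p = 1/0.1320″ = 7.5758 pc.
v_t = 4.740 μ d = 4.740 × 0.1760 × 7.5758 = 6.32 km/s.
v = √(v_r² + v_t²) = √((-16.78)² + 6.32²) = √321.511 = 17.931 km/s.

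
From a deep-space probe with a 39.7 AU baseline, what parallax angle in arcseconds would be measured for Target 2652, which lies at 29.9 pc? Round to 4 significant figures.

1.328 arcsec

p (arcsec) = B (AU) / d (pc).
p = 39.7 / 29.9 = 1.3278 arcsec.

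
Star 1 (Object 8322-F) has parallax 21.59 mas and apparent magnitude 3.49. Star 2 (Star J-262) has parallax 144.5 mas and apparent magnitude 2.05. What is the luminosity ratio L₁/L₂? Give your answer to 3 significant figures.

L₁/L₂ = 11.9

d₁ = 1/p₁ = 1/0.02159″ = 46.318 pc; d₂ = 1/p₂ = 1/0.1445″ = 6.9204 pc.
M₁ = m₁ − 5 log₁₀ d₁ + 5 = 3.49 − 8.3287 + 5 = 0.1613.
M₂ = 2.05 − 4.2007 + 5 = 2.8493.
L₁/L₂ = 10^(0.4(M₂ − M₁)) = 10^(0.4 × 2.6880) = 10^1.07520 = 11.89.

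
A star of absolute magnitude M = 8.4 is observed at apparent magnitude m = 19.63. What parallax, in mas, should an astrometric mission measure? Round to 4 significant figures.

0.5675 mas

m − M = 19.63 − 8.4 = 11.23.
d = 10^((m−M)/5 + 1) = 10^3.246 = 1762 pc.
p = 1/d = 1/1762 = 0.00056754 arcsec = 0.56754 mas.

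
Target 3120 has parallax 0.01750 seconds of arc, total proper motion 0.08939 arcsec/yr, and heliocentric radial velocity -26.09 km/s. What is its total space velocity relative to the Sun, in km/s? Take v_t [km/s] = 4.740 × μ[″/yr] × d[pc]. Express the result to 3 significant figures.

35.6 km/s

d = 1/p = 1/0.01750″ = 57.143 pc.
v_t = 4.740 μ d = 4.740 × 0.08939 × 57.143 = 24.212 km/s.
v = √(v_r² + v_t²) = √((-26.09)² + 24.212²) = √1266.91 = 35.594 km/s.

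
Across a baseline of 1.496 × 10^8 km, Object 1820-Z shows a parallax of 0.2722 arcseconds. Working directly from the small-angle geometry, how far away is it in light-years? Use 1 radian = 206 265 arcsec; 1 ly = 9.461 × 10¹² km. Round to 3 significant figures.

θ = 0.2722″ = 0.2722/206265 = 1.3197 × 10^-6 rad.
d = B/θ = (1.496 × 10^8) / (1.3197 × 10^-6) = 1.1336 × 10^14 km = (1.1336 × 10^14) / (9.461 × 10^12) ly = 11.982 ly.

12.0 ly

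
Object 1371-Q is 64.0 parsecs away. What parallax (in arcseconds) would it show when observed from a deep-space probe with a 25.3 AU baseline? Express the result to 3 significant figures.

p (arcsec) = B (AU) / d (pc).
p = 25.3 / 64.0 = 0.39531 arcsec.

0.395 arcsec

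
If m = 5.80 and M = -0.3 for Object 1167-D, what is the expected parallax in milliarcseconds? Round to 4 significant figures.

6.026 mas

m − M = 5.80 − (-0.3) = 6.10.
d = 10^((m−M)/5 + 1) = 10^2.220 = 165.96 pc.
p = 1/d = 1/165.96 = 0.0060255 arcsec = 6.0255 mas.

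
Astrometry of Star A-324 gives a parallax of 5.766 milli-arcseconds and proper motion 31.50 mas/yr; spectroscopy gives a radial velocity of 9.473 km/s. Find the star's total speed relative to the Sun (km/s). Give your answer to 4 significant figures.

27.57 km/s

d = 1/p = 1/0.005766″ = 173.43 pc.
μ = 31.50 mas/yr = 0.03150 ″/yr.
v_t = 4.740 μ d = 4.740 × 0.03150 × 173.43 = 25.895 km/s.
v = √(v_r² + v_t²) = √(9.473² + 25.895²) = √760.289 = 27.573 km/s.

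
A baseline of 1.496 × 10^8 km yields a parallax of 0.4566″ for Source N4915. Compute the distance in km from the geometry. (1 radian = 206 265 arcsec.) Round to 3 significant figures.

θ = 0.4566″ = 0.4566/206265 = 2.2137 × 10^-6 rad.
d = B/θ = (1.496 × 10^8) / (2.2137 × 10^-6) = 6.7579 × 10^13 km.

6.76 × 10^13 km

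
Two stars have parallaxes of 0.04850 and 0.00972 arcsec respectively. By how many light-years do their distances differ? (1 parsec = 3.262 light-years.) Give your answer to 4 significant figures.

268.3 ly

d_A = 1/0.04850″ = 20.619 pc; d_B = 1/0.009720″ = 102.88 pc.
|d_B − d_A| = |102.88 − 20.619| = 82.261 pc = 82.261 × 3.262 ly = 268.34 ly.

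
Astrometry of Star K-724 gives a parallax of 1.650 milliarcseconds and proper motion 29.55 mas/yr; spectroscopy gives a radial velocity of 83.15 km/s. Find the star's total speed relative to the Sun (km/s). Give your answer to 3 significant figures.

119 km/s

d = 1/p = 1/0.001650″ = 606.06 pc.
μ = 29.55 mas/yr = 0.02955 ″/yr.
v_t = 4.740 μ d = 4.740 × 0.02955 × 606.06 = 84.889 km/s.
v = √(v_r² + v_t²) = √(83.15² + 84.889²) = √14120.1 = 118.83 km/s.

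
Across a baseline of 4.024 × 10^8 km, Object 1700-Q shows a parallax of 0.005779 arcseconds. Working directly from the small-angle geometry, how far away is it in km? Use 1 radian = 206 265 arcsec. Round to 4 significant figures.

θ = 0.005779″ = 0.005779/206265 = 2.8017 × 10^-8 rad.
d = B/θ = (4.024 × 10^8) / (2.8017 × 10^-8) = 1.4363 × 10^16 km.

1.436 × 10^16 km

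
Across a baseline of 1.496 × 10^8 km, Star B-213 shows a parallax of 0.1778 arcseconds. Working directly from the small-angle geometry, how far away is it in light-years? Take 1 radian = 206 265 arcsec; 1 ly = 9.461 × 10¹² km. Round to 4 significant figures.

θ = 0.1778″ = 0.1778/206265 = 8.6200 × 10^-7 rad.
d = B/θ = (1.496 × 10^8) / (8.6200 × 10^-7) = 1.7355 × 10^14 km = (1.7355 × 10^14) / (9.461 × 10^12) ly = 18.344 ly.

18.34 ly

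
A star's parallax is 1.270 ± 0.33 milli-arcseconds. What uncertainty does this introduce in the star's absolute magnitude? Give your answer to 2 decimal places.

σ_M = 0.56 mag

M = m − 5 log₁₀ d + 5 = m + 5 log₁₀ p + 5, so ∂M/∂p = 5/(p ln 10).
σ_M = (5/ln 10) · (σ_p/p) = 2.1715 × 0.33/1.270 = 2.1715 × 0.25984 = 0.56424.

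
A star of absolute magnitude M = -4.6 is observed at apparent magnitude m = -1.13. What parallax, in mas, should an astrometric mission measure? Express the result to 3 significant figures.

m − M = -1.13 − (-4.6) = 3.47.
d = 10^((m−M)/5 + 1) = 10^1.694 = 49.431 pc.
p = 1/d = 1/49.431 = 0.02023 arcsec = 20.23 mas.

20.2 mas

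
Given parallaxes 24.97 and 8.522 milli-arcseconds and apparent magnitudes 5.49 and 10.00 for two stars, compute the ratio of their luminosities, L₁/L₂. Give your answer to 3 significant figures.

d₁ = 1/p₁ = 1/0.02497″ = 40.048 pc; d₂ = 1/p₂ = 1/0.008522″ = 117.34 pc.
M₁ = m₁ − 5 log₁₀ d₁ + 5 = 5.49 − 8.0129 + 5 = 2.4771.
M₂ = 10.00 − 10.3472 + 5 = 4.6528.
L₁/L₂ = 10^(0.4(M₂ − M₁)) = 10^(0.4 × 2.1757) = 10^0.87028 = 7.4179.

L₁/L₂ = 7.42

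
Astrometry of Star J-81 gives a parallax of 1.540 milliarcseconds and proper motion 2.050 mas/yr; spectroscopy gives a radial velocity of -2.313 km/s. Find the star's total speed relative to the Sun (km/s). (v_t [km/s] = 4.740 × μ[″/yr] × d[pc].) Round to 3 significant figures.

6.72 km/s

d = 1/p = 1/0.001540″ = 649.35 pc.
μ = 2.050 mas/yr = 0.002050 ″/yr.
v_t = 4.740 μ d = 4.740 × 0.002050 × 649.35 = 6.3097 km/s.
v = √(v_r² + v_t²) = √((-2.313)² + 6.3097²) = √45.1623 = 6.7203 km/s.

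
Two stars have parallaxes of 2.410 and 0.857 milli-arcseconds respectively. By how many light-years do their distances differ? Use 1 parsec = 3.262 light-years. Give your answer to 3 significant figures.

d_A = 1/0.002410″ = 414.94 pc; d_B = 1/0.0008570″ = 1166.9 pc.
|d_B − d_A| = |1166.9 − 414.94| = 751.96 pc = 751.96 × 3.262 ly = 2452.9 ly.

2450 ly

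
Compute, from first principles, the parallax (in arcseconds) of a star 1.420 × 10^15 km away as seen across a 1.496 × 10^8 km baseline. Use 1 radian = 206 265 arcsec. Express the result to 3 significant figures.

0.0217 arcsec

θ ≈ B/d = (1.496 × 10^8) / (1.420 × 10^15) = 1.0535 × 10^-7 rad.
In arcseconds: 1.0535 × 10^-7 × 206265 = 0.02173″.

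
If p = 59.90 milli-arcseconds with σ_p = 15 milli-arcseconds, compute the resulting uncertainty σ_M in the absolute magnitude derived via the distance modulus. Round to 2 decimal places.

M = m − 5 log₁₀ d + 5 = m + 5 log₁₀ p + 5, so ∂M/∂p = 5/(p ln 10).
σ_M = (5/ln 10) · (σ_p/p) = 2.1715 × 15/59.90 = 2.1715 × 0.25042 = 0.54379.

σ_M = 0.54 mag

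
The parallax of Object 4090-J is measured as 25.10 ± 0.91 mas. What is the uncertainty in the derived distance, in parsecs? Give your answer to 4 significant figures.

d = 1/p, so σ_d = σ_p / p².
σ_d = 0.000910 / (0.02510)² = 0.000910 / 0.00063001 = 1.4444 pc.

1.444 pc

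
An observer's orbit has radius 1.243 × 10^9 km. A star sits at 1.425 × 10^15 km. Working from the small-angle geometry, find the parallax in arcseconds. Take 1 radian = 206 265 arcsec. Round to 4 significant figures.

0.1799 arcsec

θ ≈ B/d = (1.243 × 10^9) / (1.425 × 10^15) = 8.7228 × 10^-7 rad.
In arcseconds: 8.7228 × 10^-7 × 206265 = 0.17992″.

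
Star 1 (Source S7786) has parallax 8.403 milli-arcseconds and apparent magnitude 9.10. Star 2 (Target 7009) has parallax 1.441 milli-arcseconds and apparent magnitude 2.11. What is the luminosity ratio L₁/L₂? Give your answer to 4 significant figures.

d₁ = 1/p₁ = 1/0.008403″ = 119.01 pc; d₂ = 1/p₂ = 1/0.001441″ = 693.96 pc.
M₁ = m₁ − 5 log₁₀ d₁ + 5 = 9.10 − 10.3779 + 5 = 3.7221.
M₂ = 2.11 − 14.2067 + 5 = -7.0967.
L₁/L₂ = 10^(0.4(M₂ − M₁)) = 10^(0.4 × (-10.8188)) = 10^(-4.32752) = 0.000047041.

L₁/L₂ = 4.704 × 10^-5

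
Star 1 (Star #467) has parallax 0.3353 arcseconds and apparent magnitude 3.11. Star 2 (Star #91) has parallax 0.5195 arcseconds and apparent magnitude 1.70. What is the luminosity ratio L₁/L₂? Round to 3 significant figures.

L₁/L₂ = 0.655

d₁ = 1/p₁ = 1/0.3353″ = 2.9824 pc; d₂ = 1/p₂ = 1/0.5195″ = 1.9249 pc.
M₁ = m₁ − 5 log₁₀ d₁ + 5 = 3.11 − 2.3728 + 5 = 5.7372.
M₂ = 1.70 − 1.4220 + 5 = 5.2780.
L₁/L₂ = 10^(0.4(M₂ − M₁)) = 10^(0.4 × (-0.4592)) = 10^(-0.18368) = 0.65512.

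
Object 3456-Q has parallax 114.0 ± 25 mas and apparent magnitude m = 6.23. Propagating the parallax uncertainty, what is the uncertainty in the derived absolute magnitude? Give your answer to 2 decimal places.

σ_M = 0.48 mag

M = m − 5 log₁₀ d + 5 = m + 5 log₁₀ p + 5, so ∂M/∂p = 5/(p ln 10).
σ_M = (5/ln 10) · (σ_p/p) = 2.1715 × 25/114.0 = 2.1715 × 0.2193 = 0.47621.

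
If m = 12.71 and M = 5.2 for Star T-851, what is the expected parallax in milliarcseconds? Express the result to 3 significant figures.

m − M = 12.71 − 5.2 = 7.51.
d = 10^((m−M)/5 + 1) = 10^2.502 = 317.69 pc.
p = 1/d = 1/317.69 = 0.0031477 arcsec = 3.1477 mas.

3.15 mas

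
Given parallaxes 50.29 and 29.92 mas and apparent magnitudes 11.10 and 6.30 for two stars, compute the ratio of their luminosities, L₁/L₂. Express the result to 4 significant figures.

d₁ = 1/p₁ = 1/0.05029″ = 19.885 pc; d₂ = 1/p₂ = 1/0.02992″ = 33.422 pc.
M₁ = m₁ − 5 log₁₀ d₁ + 5 = 11.10 − 6.4926 + 5 = 9.6074.
M₂ = 6.30 − 7.6202 + 5 = 3.6798.
L₁/L₂ = 10^(0.4(M₂ − M₁)) = 10^(0.4 × (-5.9276)) = 10^(-2.37104) = 0.0042556.

L₁/L₂ = 0.004256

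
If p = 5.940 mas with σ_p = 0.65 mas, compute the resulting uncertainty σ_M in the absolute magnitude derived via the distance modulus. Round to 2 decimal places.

σ_M = 0.24 mag

M = m − 5 log₁₀ d + 5 = m + 5 log₁₀ p + 5, so ∂M/∂p = 5/(p ln 10).
σ_M = (5/ln 10) · (σ_p/p) = 2.1715 × 0.65/5.940 = 2.1715 × 0.10943 = 0.23763.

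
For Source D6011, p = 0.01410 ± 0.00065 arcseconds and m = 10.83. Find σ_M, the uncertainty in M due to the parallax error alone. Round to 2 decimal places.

σ_M = 0.10 mag

M = m − 5 log₁₀ d + 5 = m + 5 log₁₀ p + 5, so ∂M/∂p = 5/(p ln 10).
σ_M = (5/ln 10) · (σ_p/p) = 2.1715 × 0.00065/0.01410 = 2.1715 × 0.046099 = 0.1001.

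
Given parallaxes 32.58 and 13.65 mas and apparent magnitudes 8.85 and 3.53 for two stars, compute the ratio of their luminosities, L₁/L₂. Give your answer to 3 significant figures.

d₁ = 1/p₁ = 1/0.03258″ = 30.694 pc; d₂ = 1/p₂ = 1/0.01365″ = 73.26 pc.
M₁ = m₁ − 5 log₁₀ d₁ + 5 = 8.85 − 7.4353 + 5 = 6.4147.
M₂ = 3.53 − 9.3243 + 5 = -0.7943.
L₁/L₂ = 10^(0.4(M₂ − M₁)) = 10^(0.4 × (-7.2090)) = 10^(-2.88360) = 0.0013074.

L₁/L₂ = 0.00131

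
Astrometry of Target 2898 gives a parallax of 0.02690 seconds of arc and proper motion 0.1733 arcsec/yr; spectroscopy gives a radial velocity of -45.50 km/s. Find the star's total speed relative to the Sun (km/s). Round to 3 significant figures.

54.8 km/s

d = 1/p = 1/0.02690″ = 37.175 pc.
v_t = 4.740 μ d = 4.740 × 0.1733 × 37.175 = 30.537 km/s.
v = √(v_r² + v_t²) = √((-45.50)² + 30.537²) = √3002.76 = 54.797 km/s.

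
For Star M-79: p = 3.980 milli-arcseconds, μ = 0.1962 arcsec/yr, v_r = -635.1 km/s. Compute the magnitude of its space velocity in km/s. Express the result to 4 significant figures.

676.7 km/s

d = 1/p = 1/0.003980″ = 251.26 pc.
v_t = 4.740 μ d = 4.740 × 0.1962 × 251.26 = 233.67 km/s.
v = √(v_r² + v_t²) = √((-635.1)² + 233.67²) = √457954 = 676.72 km/s.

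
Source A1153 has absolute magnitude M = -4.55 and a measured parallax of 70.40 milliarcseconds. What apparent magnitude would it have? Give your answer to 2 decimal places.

m = -3.79

d = 1/p = 1/0.07040″ = 14.205 pc.
m − M = 5 log₁₀ d − 5 = 5 log₁₀(14.205) − 5 = 5.7622 − 5 = 0.7622.
m = M + (m − M) = -4.55 + 0.7622 = -3.79.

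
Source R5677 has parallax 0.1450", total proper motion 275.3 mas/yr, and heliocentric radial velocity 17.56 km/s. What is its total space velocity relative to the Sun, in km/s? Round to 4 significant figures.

d = 1/p = 1/0.1450″ = 6.8966 pc.
μ = 275.3 mas/yr = 0.2753 ″/yr.
v_t = 4.740 μ d = 4.740 × 0.2753 × 6.8966 = 8.9995 km/s.
v = √(v_r² + v_t²) = √(17.56² + 8.9995²) = √389.345 = 19.732 km/s.

19.73 km/s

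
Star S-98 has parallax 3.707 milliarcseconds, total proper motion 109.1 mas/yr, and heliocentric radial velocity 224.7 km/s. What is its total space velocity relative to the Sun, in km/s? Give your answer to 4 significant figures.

d = 1/p = 1/0.003707″ = 269.76 pc.
μ = 109.1 mas/yr = 0.1091 ″/yr.
v_t = 4.740 μ d = 4.740 × 0.1091 × 269.76 = 139.5 km/s.
v = √(v_r² + v_t²) = √(224.7² + 139.5²) = √69950.3 = 264.48 km/s.

264.5 km/s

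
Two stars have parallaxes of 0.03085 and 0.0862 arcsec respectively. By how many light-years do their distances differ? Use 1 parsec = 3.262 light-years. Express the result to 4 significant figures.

d_A = 1/0.03085″ = 32.415 pc; d_B = 1/0.08620″ = 11.601 pc.
|d_B − d_A| = |11.601 − 32.415| = 20.814 pc = 20.814 × 3.262 ly = 67.895 ly.

67.90 ly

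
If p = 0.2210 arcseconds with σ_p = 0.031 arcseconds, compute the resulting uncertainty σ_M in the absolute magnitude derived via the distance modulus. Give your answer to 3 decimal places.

σ_M = 0.305 mag

M = m − 5 log₁₀ d + 5 = m + 5 log₁₀ p + 5, so ∂M/∂p = 5/(p ln 10).
σ_M = (5/ln 10) · (σ_p/p) = 2.1715 × 0.031/0.2210 = 2.1715 × 0.14027 = 0.3046.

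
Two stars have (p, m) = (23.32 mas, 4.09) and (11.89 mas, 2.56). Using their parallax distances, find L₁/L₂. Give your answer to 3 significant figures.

L₁/L₂ = 0.0635

d₁ = 1/p₁ = 1/0.02332″ = 42.882 pc; d₂ = 1/p₂ = 1/0.01189″ = 84.104 pc.
M₁ = m₁ − 5 log₁₀ d₁ + 5 = 4.09 − 8.1614 + 5 = 0.9286.
M₂ = 2.56 − 9.6241 + 5 = -2.0641.
L₁/L₂ = 10^(0.4(M₂ − M₁)) = 10^(0.4 × (-2.9927)) = 10^(-1.19708) = 0.063521.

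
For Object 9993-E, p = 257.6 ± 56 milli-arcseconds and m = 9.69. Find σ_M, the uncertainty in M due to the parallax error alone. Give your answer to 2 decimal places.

σ_M = 0.47 mag

M = m − 5 log₁₀ d + 5 = m + 5 log₁₀ p + 5, so ∂M/∂p = 5/(p ln 10).
σ_M = (5/ln 10) · (σ_p/p) = 2.1715 × 56/257.6 = 2.1715 × 0.21739 = 0.47206.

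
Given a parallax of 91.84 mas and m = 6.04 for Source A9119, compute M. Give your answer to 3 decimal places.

d = 1/p = 1/0.09184″ = 10.889 pc.
m − M = 5 log₁₀(10.889) − 5 = 5.1849 − 5 = 0.1849.
M = m − (m − M) = 6.04 − 0.1849 = 5.855.

M = 5.855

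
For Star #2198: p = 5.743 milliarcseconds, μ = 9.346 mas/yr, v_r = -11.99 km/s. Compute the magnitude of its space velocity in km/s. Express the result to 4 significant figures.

14.26 km/s

d = 1/p = 1/0.005743″ = 174.13 pc.
μ = 9.346 mas/yr = 0.009346 ″/yr.
v_t = 4.740 μ d = 4.740 × 0.009346 × 174.13 = 7.714 km/s.
v = √(v_r² + v_t²) = √((-11.99)² + 7.714²) = √203.266 = 14.257 km/s.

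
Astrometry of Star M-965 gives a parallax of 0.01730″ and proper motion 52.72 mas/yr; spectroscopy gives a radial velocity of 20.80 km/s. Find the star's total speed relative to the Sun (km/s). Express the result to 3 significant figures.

25.3 km/s

d = 1/p = 1/0.01730″ = 57.803 pc.
μ = 52.72 mas/yr = 0.05272 ″/yr.
v_t = 4.740 μ d = 4.740 × 0.05272 × 57.803 = 14.445 km/s.
v = √(v_r² + v_t²) = √(20.80² + 14.445²) = √641.298 = 25.324 km/s.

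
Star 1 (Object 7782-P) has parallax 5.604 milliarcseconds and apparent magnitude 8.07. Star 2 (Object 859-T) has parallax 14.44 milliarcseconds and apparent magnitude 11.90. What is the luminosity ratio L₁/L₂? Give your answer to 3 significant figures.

d₁ = 1/p₁ = 1/0.005604″ = 178.44 pc; d₂ = 1/p₂ = 1/0.01444″ = 69.252 pc.
M₁ = m₁ − 5 log₁₀ d₁ + 5 = 8.07 − 11.2575 + 5 = 1.8125.
M₂ = 11.90 − 9.2022 + 5 = 7.6978.
L₁/L₂ = 10^(0.4(M₂ − M₁)) = 10^(0.4 × 5.8853) = 10^2.35412 = 226.01.

L₁/L₂ = 226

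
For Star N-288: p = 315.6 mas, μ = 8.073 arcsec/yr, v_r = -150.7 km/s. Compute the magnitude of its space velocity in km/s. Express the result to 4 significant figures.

d = 1/p = 1/0.3156″ = 3.1686 pc.
v_t = 4.740 μ d = 4.740 × 8.073 × 3.1686 = 121.25 km/s.
v = √(v_r² + v_t²) = √((-150.7)² + 121.25²) = √37412.1 = 193.42 km/s.

193.4 km/s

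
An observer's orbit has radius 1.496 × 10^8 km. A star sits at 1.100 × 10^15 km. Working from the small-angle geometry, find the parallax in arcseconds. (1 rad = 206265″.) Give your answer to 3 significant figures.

0.0281 arcsec

θ ≈ B/d = (1.496 × 10^8) / (1.100 × 10^15) = 1.3600 × 10^-7 rad.
In arcseconds: 1.3600 × 10^-7 × 206265 = 0.028052″.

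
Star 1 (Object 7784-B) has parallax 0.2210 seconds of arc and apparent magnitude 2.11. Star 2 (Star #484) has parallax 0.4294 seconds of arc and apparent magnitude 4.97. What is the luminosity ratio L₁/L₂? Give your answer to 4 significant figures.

L₁/L₂ = 52.59

d₁ = 1/p₁ = 1/0.2210″ = 4.5249 pc; d₂ = 1/p₂ = 1/0.4294″ = 2.3288 pc.
M₁ = m₁ − 5 log₁₀ d₁ + 5 = 2.11 − 3.2780 + 5 = 3.8320.
M₂ = 4.97 − 1.8357 + 5 = 8.1343.
L₁/L₂ = 10^(0.4(M₂ − M₁)) = 10^(0.4 × 4.3023) = 10^1.72092 = 52.592.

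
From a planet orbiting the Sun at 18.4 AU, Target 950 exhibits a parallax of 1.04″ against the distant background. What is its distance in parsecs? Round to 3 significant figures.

17.7 pc

With baseline B (in AU) and parallax p (in arcsec), d = B/p parsecs.
d = 18.4 / 1.04 = 17.692 pc.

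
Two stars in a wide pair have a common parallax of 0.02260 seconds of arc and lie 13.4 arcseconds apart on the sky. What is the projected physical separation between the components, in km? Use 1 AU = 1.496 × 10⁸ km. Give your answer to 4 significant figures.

d = 1/p = 1/0.02260″ = 44.248 pc.
At distance d (pc), an angle of θ arcsec spans θ·d AU: s = 13.4 × 44.248 = 592.92 AU.
= 592.92 × 1.496 × 10⁸ km = 8.8701 × 10^10 km.

8.870 × 10^10 km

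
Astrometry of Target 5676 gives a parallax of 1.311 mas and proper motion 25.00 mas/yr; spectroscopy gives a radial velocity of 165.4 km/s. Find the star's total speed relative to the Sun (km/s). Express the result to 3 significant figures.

188 km/s

d = 1/p = 1/0.001311″ = 762.78 pc.
μ = 25.00 mas/yr = 0.02500 ″/yr.
v_t = 4.740 μ d = 4.740 × 0.02500 × 762.78 = 90.389 km/s.
v = √(v_r² + v_t²) = √(165.4² + 90.389²) = √35527.3 = 188.49 km/s.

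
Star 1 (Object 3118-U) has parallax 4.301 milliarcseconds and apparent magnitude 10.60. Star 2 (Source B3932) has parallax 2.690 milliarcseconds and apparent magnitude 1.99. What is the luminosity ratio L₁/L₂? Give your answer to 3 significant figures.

d₁ = 1/p₁ = 1/0.004301″ = 232.5 pc; d₂ = 1/p₂ = 1/0.002690″ = 371.75 pc.
M₁ = m₁ − 5 log₁₀ d₁ + 5 = 10.60 − 11.8321 + 5 = 3.7679.
M₂ = 1.99 − 12.8513 + 5 = -5.8613.
L₁/L₂ = 10^(0.4(M₂ − M₁)) = 10^(0.4 × (-9.6292)) = 10^(-3.85168) = 0.00014071.

L₁/L₂ = 0.000141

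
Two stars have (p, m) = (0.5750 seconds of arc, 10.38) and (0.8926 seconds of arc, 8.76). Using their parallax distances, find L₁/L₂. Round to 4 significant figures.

d₁ = 1/p₁ = 1/0.5750″ = 1.7391 pc; d₂ = 1/p₂ = 1/0.8926″ = 1.1203 pc.
M₁ = m₁ − 5 log₁₀ d₁ + 5 = 10.38 − 1.2016 + 5 = 14.1784.
M₂ = 8.76 − 0.2467 + 5 = 13.5133.
L₁/L₂ = 10^(0.4(M₂ − M₁)) = 10^(0.4 × (-0.6651)) = 10^(-0.26604) = 0.54195.

L₁/L₂ = 0.5420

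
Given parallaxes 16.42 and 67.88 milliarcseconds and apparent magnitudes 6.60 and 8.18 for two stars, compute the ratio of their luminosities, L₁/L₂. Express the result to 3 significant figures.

L₁/L₂ = 73.2

d₁ = 1/p₁ = 1/0.01642″ = 60.901 pc; d₂ = 1/p₂ = 1/0.06788″ = 14.732 pc.
M₁ = m₁ − 5 log₁₀ d₁ + 5 = 6.60 − 8.9231 + 5 = 2.6769.
M₂ = 8.18 − 5.8413 + 5 = 7.3387.
L₁/L₂ = 10^(0.4(M₂ − M₁)) = 10^(0.4 × 4.6618) = 10^1.86472 = 73.235.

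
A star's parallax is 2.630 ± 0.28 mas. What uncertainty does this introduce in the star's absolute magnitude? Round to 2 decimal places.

M = m − 5 log₁₀ d + 5 = m + 5 log₁₀ p + 5, so ∂M/∂p = 5/(p ln 10).
σ_M = (5/ln 10) · (σ_p/p) = 2.1715 × 0.28/2.630 = 2.1715 × 0.10646 = 0.23118.

σ_M = 0.23 mag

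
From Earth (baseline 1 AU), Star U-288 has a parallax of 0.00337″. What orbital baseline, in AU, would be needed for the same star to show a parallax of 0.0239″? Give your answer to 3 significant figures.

7.09 AU

Parallax scales linearly with baseline: p ∝ B, so B = p_target / p_Earth × 1 AU.
B = 0.0239 / 0.00337 = 7.092 AU.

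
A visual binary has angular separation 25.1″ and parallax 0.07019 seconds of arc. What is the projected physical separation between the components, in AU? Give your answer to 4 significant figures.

357.6 AU

d = 1/p = 1/0.07019″ = 14.247 pc.
At distance d (pc), an angle of θ arcsec spans θ·d AU: s = 25.1 × 14.247 = 357.6 AU.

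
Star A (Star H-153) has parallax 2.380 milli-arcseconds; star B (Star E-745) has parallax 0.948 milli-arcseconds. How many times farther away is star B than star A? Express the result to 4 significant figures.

2.511

Since d = 1/p, d_B/d_A = p_A/p_B.
= 2.380 / 0.948 = 2.5105.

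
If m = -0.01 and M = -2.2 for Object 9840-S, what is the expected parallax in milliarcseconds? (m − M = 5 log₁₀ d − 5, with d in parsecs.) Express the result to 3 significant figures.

m − M = -0.01 − (-2.2) = 2.19.
d = 10^((m−M)/5 + 1) = 10^1.438 = 27.416 pc.
p = 1/d = 1/27.416 = 0.036475 arcsec = 36.475 mas.

36.5 mas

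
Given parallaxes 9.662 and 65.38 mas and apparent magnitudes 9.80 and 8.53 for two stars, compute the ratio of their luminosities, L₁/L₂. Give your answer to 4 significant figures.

d₁ = 1/p₁ = 1/0.009662″ = 103.5 pc; d₂ = 1/p₂ = 1/0.06538″ = 15.295 pc.
M₁ = m₁ − 5 log₁₀ d₁ + 5 = 9.80 − 10.0747 + 5 = 4.7253.
M₂ = 8.53 − 5.9227 + 5 = 7.6073.
L₁/L₂ = 10^(0.4(M₂ − M₁)) = 10^(0.4 × 2.8820) = 10^1.15280 = 14.217.

L₁/L₂ = 14.22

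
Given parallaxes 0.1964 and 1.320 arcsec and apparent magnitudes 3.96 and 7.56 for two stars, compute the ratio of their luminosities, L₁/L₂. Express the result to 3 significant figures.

L₁/L₂ = 1240

d₁ = 1/p₁ = 1/0.1964″ = 5.0916 pc; d₂ = 1/p₂ = 1/1.320″ = 0.75758 pc.
M₁ = m₁ − 5 log₁₀ d₁ + 5 = 3.96 − 3.5343 + 5 = 5.4257.
M₂ = 7.56 − (-0.6029) + 5 = 13.1629.
L₁/L₂ = 10^(0.4(M₂ − M₁)) = 10^(0.4 × 7.7372) = 10^3.09488 = 1244.2.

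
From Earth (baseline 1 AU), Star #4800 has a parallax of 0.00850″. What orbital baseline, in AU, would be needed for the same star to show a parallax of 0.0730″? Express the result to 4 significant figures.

8.588 AU

Parallax scales linearly with baseline: p ∝ B, so B = p_target / p_Earth × 1 AU.
B = 0.0730 / 0.00850 = 8.5882 AU.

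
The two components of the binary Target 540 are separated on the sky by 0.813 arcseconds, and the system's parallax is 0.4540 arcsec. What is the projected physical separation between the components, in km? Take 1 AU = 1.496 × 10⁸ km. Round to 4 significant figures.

2.679 × 10^8 km

d = 1/p = 1/0.4540″ = 2.2026 pc.
At distance d (pc), an angle of θ arcsec spans θ·d AU: s = 0.813 × 2.2026 = 1.7907 AU.
= 1.7907 × 1.496 × 10⁸ km = 2.6789 × 10^8 km.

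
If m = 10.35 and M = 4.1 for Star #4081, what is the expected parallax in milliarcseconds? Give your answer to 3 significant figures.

m − M = 10.35 − 4.1 = 6.25.
d = 10^((m−M)/5 + 1) = 10^2.250 = 177.83 pc.
p = 1/d = 1/177.83 = 0.0056233 arcsec = 5.6233 mas.

5.62 mas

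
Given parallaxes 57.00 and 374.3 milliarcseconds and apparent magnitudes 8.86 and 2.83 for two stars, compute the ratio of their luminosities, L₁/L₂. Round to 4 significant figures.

L₁/L₂ = 0.1670

d₁ = 1/p₁ = 1/0.05700″ = 17.544 pc; d₂ = 1/p₂ = 1/0.3743″ = 2.6717 pc.
M₁ = m₁ − 5 log₁₀ d₁ + 5 = 8.86 − 6.2206 + 5 = 7.6394.
M₂ = 2.83 − 2.1339 + 5 = 5.6961.
L₁/L₂ = 10^(0.4(M₂ − M₁)) = 10^(0.4 × (-1.9433)) = 10^(-0.77732) = 0.16699.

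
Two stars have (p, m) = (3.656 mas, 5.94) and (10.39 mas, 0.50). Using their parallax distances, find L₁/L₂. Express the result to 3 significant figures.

d₁ = 1/p₁ = 1/0.003656″ = 273.52 pc; d₂ = 1/p₂ = 1/0.01039″ = 96.246 pc.
M₁ = m₁ − 5 log₁₀ d₁ + 5 = 5.94 − 12.1849 + 5 = -1.2449.
M₂ = 0.50 − 9.9169 + 5 = -4.4169.
L₁/L₂ = 10^(0.4(M₂ − M₁)) = 10^(0.4 × (-3.1720)) = 10^(-1.26880) = 0.053852.

L₁/L₂ = 0.0539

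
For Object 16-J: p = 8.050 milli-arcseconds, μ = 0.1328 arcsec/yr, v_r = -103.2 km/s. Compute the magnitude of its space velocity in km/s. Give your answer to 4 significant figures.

129.5 km/s

d = 1/p = 1/0.008050″ = 124.22 pc.
v_t = 4.740 μ d = 4.740 × 0.1328 × 124.22 = 78.193 km/s.
v = √(v_r² + v_t²) = √((-103.2)² + 78.193²) = √16764.4 = 129.48 km/s.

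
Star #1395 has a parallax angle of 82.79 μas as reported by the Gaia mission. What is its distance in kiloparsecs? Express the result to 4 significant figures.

p = 82.79 μas = 0.00008279 arcsec.
d = 1/p = 1/0.00008279 = 12079 pc.
= 12.079 kpc.

12.08 kpc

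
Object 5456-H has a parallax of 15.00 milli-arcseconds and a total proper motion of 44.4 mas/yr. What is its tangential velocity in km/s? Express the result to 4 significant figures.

d = 1/p = 1/0.01500″ = 66.667 pc.
μ = 44.4 mas/yr = 0.0444 ″/yr.
v_t = 4.74 × μ × d = 4.74 × 0.0444 × 66.667 = 14.03 km/s.

14.03 km/s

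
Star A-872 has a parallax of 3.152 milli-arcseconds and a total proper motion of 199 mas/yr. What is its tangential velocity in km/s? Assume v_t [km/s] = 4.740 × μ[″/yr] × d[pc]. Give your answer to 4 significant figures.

d = 1/p = 1/0.003152″ = 317.26 pc.
μ = 199 mas/yr = 0.199 ″/yr.
v_t = 4.74 × μ × d = 4.74 × 0.199 × 317.26 = 299.26 km/s.

299.3 km/s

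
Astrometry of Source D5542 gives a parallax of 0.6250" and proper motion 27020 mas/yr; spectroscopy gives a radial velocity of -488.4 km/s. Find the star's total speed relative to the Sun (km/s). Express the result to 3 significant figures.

530 km/s

d = 1/p = 1/0.6250″ = 1.6 pc.
μ = 27020 mas/yr = 27.02 ″/yr.
v_t = 4.740 μ d = 4.740 × 27.02 × 1.6 = 204.92 km/s.
v = √(v_r² + v_t²) = √((-488.4)² + 204.92²) = √280527 = 529.65 km/s.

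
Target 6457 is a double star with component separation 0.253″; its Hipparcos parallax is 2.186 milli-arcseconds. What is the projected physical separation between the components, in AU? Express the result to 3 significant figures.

d = 1/p = 1/0.002186″ = 457.46 pc.
At distance d (pc), an angle of θ arcsec spans θ·d AU: s = 0.253 × 457.46 = 115.74 AU.

116 AU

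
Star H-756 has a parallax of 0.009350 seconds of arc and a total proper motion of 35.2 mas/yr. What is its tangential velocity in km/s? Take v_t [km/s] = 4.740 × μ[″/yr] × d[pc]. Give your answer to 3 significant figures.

d = 1/p = 1/0.009350″ = 106.95 pc.
μ = 35.2 mas/yr = 0.0352 ″/yr.
v_t = 4.74 × μ × d = 4.74 × 0.0352 × 106.95 = 17.844 km/s.

17.8 km/s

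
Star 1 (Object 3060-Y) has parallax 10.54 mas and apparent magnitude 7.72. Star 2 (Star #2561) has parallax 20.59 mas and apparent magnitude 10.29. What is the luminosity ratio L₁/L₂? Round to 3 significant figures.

d₁ = 1/p₁ = 1/0.01054″ = 94.877 pc; d₂ = 1/p₂ = 1/0.02059″ = 48.567 pc.
M₁ = m₁ − 5 log₁₀ d₁ + 5 = 7.72 − 9.8858 + 5 = 2.8342.
M₂ = 10.29 − 8.4317 + 5 = 6.8583.
L₁/L₂ = 10^(0.4(M₂ − M₁)) = 10^(0.4 × 4.0241) = 10^1.60964 = 40.704.

L₁/L₂ = 40.7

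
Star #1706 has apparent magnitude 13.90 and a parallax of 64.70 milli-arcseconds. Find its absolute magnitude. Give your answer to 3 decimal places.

d = 1/p = 1/0.06470″ = 15.456 pc.
m − M = 5 log₁₀(15.456) − 5 = 5.9455 − 5 = 0.9455.
M = m − (m − M) = 13.90 − 0.9455 = 12.955.

M = 12.955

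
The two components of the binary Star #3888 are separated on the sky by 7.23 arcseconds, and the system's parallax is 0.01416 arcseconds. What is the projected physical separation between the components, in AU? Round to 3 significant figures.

511 AU

d = 1/p = 1/0.01416″ = 70.621 pc.
At distance d (pc), an angle of θ arcsec spans θ·d AU: s = 7.23 × 70.621 = 510.59 AU.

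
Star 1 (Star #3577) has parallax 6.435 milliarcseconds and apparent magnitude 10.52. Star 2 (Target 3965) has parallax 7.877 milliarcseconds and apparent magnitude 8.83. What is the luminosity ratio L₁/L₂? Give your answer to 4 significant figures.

d₁ = 1/p₁ = 1/0.006435″ = 155.4 pc; d₂ = 1/p₂ = 1/0.007877″ = 126.95 pc.
M₁ = m₁ − 5 log₁₀ d₁ + 5 = 10.52 − 10.9573 + 5 = 4.5627.
M₂ = 8.83 − 10.5182 + 5 = 3.3118.
L₁/L₂ = 10^(0.4(M₂ − M₁)) = 10^(0.4 × (-1.2509)) = 10^(-0.50036) = 0.31597.

L₁/L₂ = 0.3160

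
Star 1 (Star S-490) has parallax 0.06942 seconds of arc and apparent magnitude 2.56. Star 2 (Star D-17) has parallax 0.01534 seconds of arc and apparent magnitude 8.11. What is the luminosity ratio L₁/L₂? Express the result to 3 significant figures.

d₁ = 1/p₁ = 1/0.06942″ = 14.405 pc; d₂ = 1/p₂ = 1/0.01534″ = 65.189 pc.
M₁ = m₁ − 5 log₁₀ d₁ + 5 = 2.56 − 5.7926 + 5 = 1.7674.
M₂ = 8.11 − 9.0709 + 5 = 4.0391.
L₁/L₂ = 10^(0.4(M₂ − M₁)) = 10^(0.4 × 2.2717) = 10^0.90868 = 8.1036.

L₁/L₂ = 8.10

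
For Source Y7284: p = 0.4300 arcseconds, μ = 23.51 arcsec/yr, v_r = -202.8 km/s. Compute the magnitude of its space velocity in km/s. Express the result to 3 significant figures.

329 km/s

d = 1/p = 1/0.4300″ = 2.3256 pc.
v_t = 4.740 μ d = 4.740 × 23.51 × 2.3256 = 259.16 km/s.
v = √(v_r² + v_t²) = √((-202.8)² + 259.16²) = √108292 = 329.08 km/s.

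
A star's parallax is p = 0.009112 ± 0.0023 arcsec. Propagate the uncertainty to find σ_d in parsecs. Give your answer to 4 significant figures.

d = 1/p, so σ_d = σ_p / p².
σ_d = 0.00230 / (0.009112)² = 0.00230 / 0.000083029 = 27.701 pc.

27.70 pc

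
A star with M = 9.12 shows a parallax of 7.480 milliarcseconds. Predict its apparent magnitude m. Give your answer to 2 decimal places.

d = 1/p = 1/0.007480″ = 133.69 pc.
m − M = 5 log₁₀ d − 5 = 5 log₁₀(133.69) − 5 = 10.6305 − 5 = 5.6305.
m = M + (m − M) = 9.12 + 5.6305 = 14.75.

m = 14.75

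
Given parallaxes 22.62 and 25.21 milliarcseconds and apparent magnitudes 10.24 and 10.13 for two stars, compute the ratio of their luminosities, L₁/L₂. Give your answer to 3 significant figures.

d₁ = 1/p₁ = 1/0.02262″ = 44.209 pc; d₂ = 1/p₂ = 1/0.02521″ = 39.667 pc.
M₁ = m₁ − 5 log₁₀ d₁ + 5 = 10.24 − 8.2276 + 5 = 7.0124.
M₂ = 10.13 − 7.9921 + 5 = 7.1379.
L₁/L₂ = 10^(0.4(M₂ − M₁)) = 10^(0.4 × 0.1255) = 10^0.05020 = 1.1225.

L₁/L₂ = 1.12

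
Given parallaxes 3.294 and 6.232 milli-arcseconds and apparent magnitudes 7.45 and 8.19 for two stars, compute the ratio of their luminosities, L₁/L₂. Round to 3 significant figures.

L₁/L₂ = 7.08

d₁ = 1/p₁ = 1/0.003294″ = 303.58 pc; d₂ = 1/p₂ = 1/0.006232″ = 160.46 pc.
M₁ = m₁ − 5 log₁₀ d₁ + 5 = 7.45 − 12.4114 + 5 = 0.0386.
M₂ = 8.19 − 11.0268 + 5 = 2.1632.
L₁/L₂ = 10^(0.4(M₂ − M₁)) = 10^(0.4 × 2.1246) = 10^0.84984 = 7.0769.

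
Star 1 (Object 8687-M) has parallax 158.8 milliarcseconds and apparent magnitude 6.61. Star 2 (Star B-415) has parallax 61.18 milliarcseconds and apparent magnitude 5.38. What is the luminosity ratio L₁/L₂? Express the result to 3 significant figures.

L₁/L₂ = 0.0478

d₁ = 1/p₁ = 1/0.1588″ = 6.2972 pc; d₂ = 1/p₂ = 1/0.06118″ = 16.345 pc.
M₁ = m₁ − 5 log₁₀ d₁ + 5 = 6.61 − 3.9957 + 5 = 7.6143.
M₂ = 5.38 − 6.0669 + 5 = 4.3131.
L₁/L₂ = 10^(0.4(M₂ − M₁)) = 10^(0.4 × (-3.3012)) = 10^(-1.32048) = 0.04781.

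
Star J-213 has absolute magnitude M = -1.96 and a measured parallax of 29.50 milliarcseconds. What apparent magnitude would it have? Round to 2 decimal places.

m = 0.69

d = 1/p = 1/0.02950″ = 33.898 pc.
m − M = 5 log₁₀ d − 5 = 5 log₁₀(33.898) − 5 = 7.6509 − 5 = 2.6509.
m = M + (m − M) = -1.96 + 2.6509 = 0.69.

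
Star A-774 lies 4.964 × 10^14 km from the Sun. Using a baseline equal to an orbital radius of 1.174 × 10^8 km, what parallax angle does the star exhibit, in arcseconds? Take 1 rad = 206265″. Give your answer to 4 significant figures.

0.04878 arcsec

θ ≈ B/d = (1.174 × 10^8) / (4.964 × 10^14) = 2.3650 × 10^-7 rad.
In arcseconds: 2.3650 × 10^-7 × 206265 = 0.048782″.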